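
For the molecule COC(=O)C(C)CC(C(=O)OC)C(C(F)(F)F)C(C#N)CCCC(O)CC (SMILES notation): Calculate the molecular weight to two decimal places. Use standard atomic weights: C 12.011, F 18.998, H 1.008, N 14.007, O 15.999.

395.42 g/mol

First, the molecular formula is C18H28F3NO5 (counting implicit H from valence).
  C: 18 × 12.011 = 216.198
  F: 3 × 18.998 = 56.994
  H: 28 × 1.008 = 28.224
  N: 1 × 14.007 = 14.007
  O: 5 × 15.999 = 79.995
Sum: 18×12.011 + 3×18.998 + 28×1.008 + 1×14.007 + 5×15.999 = 395.418 → 395.42 g/mol.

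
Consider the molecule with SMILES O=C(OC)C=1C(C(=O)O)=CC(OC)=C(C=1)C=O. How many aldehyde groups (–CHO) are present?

1

The aldehyde motif appears at heavy-atom position 16 in the SMILES.
Other groups present: 1 carboxylic acid, 1 ester, 1 ether.
Aldehyde count: 1.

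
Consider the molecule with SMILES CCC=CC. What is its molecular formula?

Walk through each heavy atom and fill implicit hydrogens from standard valence (C 4, N 3, O 2, S 2, halogen 1):
  atom 1: C, bond orders sum to 1 (valence 4) → 3 H
  atom 2: C, bond orders sum to 2 (valence 4) → 2 H
  atom 3: C, bond orders sum to 3 (valence 4) → 1 H
  atom 4: C, bond orders sum to 3 (valence 4) → 1 H
  atom 5: C, bond orders sum to 1 (valence 4) → 3 H
Totals → C:5, H:10.
In Hill order: C5H10.

C5H10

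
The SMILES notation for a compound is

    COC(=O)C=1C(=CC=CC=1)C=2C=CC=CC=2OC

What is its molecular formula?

C15H14O3

Walk through each heavy atom and fill implicit hydrogens from standard valence (C 4, N 3, O 2, S 2, halogen 1):
  atom 1: C, bond orders sum to 1 (valence 4) → 3 H
  atom 2: O, bond orders sum to 2 (valence 2) → 0 H
  atom 3: C, bond orders sum to 4 (valence 4) → 0 H
  atom 4: O, bond orders sum to 2 (valence 2) → 0 H
  atom 5: C, bond orders sum to 4 (valence 4) → 0 H
  atom 6: C, bond orders sum to 4 (valence 4) → 0 H
  atom 7: C, bond orders sum to 3 (valence 4) → 1 H
  atom 8: C, bond orders sum to 3 (valence 4) → 1 H
  atom 9: C, bond orders sum to 3 (valence 4) → 1 H
  atom 10: C, bond orders sum to 3 (valence 4) → 1 H
  atom 11: C, bond orders sum to 4 (valence 4) → 0 H
  atom 12: C, bond orders sum to 3 (valence 4) → 1 H
  atom 13: C, bond orders sum to 3 (valence 4) → 1 H
  atom 14: C, bond orders sum to 3 (valence 4) → 1 H
  atom 15: C, bond orders sum to 3 (valence 4) → 1 H
  atom 16: C, bond orders sum to 4 (valence 4) → 0 H
  atom 17: O, bond orders sum to 2 (valence 2) → 0 H
  atom 18: C, bond orders sum to 1 (valence 4) → 3 H
Totals → C:15, H:14, O:3.
In Hill order: C15H14O3.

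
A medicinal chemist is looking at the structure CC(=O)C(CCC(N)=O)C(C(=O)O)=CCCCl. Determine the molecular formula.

Walk through each heavy atom and fill implicit hydrogens from standard valence (C 4, N 3, O 2, S 2, halogen 1):
  atom 1: C, bond orders sum to 1 (valence 4) → 3 H
  atom 2: C, bond orders sum to 4 (valence 4) → 0 H
  atom 3: O, bond orders sum to 2 (valence 2) → 0 H
  atom 4: C, bond orders sum to 3 (valence 4) → 1 H
  atom 5: C, bond orders sum to 2 (valence 4) → 2 H
  atom 6: C, bond orders sum to 2 (valence 4) → 2 H
  atom 7: C, bond orders sum to 4 (valence 4) → 0 H
  atom 8: N, bond orders sum to 1 (valence 3) → 2 H
  atom 9: O, bond orders sum to 2 (valence 2) → 0 H
  atom 10: C, bond orders sum to 4 (valence 4) → 0 H
  atom 11: C, bond orders sum to 4 (valence 4) → 0 H
  atom 12: O, bond orders sum to 2 (valence 2) → 0 H
  atom 13: O, bond orders sum to 1 (valence 2) → 1 H
  atom 14: C, bond orders sum to 3 (valence 4) → 1 H
  atom 15: C, bond orders sum to 2 (valence 4) → 2 H
  atom 16: C, bond orders sum to 2 (valence 4) → 2 H
  atom 17: Cl (halogen, monovalent) → 0 H
Totals → C:11, H:16, Cl:1, N:1, O:4.

C11H16ClNO4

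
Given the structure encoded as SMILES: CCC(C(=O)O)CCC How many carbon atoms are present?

Count every carbon token in the SMILES (each C, including those in ring-closure positions and inside branches).
Carbon count: 7.

7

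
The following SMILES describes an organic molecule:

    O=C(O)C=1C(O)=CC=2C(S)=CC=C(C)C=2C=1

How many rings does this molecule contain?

In SMILES, each pair of matching ring-closure digits denotes one ring-closing bond; the number of such bonds equals the number of independent rings.
Ring-closure bonds here: 2.

2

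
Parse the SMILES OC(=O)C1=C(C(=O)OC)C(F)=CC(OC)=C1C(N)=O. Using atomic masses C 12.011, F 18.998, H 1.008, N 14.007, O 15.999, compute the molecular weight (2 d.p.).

First, the molecular formula is C11H10FNO6 (counting implicit H from valence).
  C: 11 × 12.011 = 132.121
  F: 1 × 18.998 = 18.998
  H: 10 × 1.008 = 10.080
  N: 1 × 14.007 = 14.007
  O: 6 × 15.999 = 95.994
Sum: 11×12.011 + 1×18.998 + 10×1.008 + 1×14.007 + 6×15.999 = 271.200 → 271.20 g/mol.

271.20 g/mol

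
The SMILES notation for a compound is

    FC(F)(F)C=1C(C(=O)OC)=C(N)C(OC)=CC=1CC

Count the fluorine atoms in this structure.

3

Scan the SMILES for F atoms (remember two-letter symbols like Cl and Br are single atoms).
Fluorine count: 3.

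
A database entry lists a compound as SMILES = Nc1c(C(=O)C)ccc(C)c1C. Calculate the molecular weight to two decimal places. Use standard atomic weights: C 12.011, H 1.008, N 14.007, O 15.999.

163.22 g/mol

First, the molecular formula is C10H13NO (counting implicit H from valence).
  C: 10 × 12.011 = 120.110
  H: 13 × 1.008 = 13.104
  N: 1 × 14.007 = 14.007
  O: 1 × 15.999 = 15.999
Sum: 10×12.011 + 13×1.008 + 1×14.007 + 1×15.999 = 163.220 → 163.22 g/mol.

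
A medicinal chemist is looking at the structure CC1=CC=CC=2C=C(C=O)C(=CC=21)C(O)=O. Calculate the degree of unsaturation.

Molecular formula: C13H10O3.
DoU = (2C + 2 + N − H − X) / 2, where X is the halogen count and O/S are ignored.
    = (2·13 + 2 + 0 − 10 − 0) / 2 = 18 / 2 = 9.

9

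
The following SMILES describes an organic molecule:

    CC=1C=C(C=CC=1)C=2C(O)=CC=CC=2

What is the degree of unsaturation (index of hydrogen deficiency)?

8

Degree of unsaturation = (number of rings) + (number of π bonds).
Ring closures in the SMILES: 2.
π bonds: 6 double bonds (each 1 DoU) → 6 DoU from unsaturation.
Total DoU = 2 + 6 = 8.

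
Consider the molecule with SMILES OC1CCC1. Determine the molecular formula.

Walk through each heavy atom and fill implicit hydrogens from standard valence (C 4, N 3, O 2, S 2, halogen 1):
  atom 1: O, bond orders sum to 1 (valence 2) → 1 H
  atom 2: C, bond orders sum to 3 (valence 4) → 1 H
  atom 3: C, bond orders sum to 2 (valence 4) → 2 H
  atom 4: C, bond orders sum to 2 (valence 4) → 2 H
  atom 5: C, bond orders sum to 2 (valence 4) → 2 H
Totals → C:4, H:8, O:1.
In Hill order: C4H8O.

C4H8O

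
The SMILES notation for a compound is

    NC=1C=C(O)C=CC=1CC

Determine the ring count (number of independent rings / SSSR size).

1

In SMILES, each pair of matching ring-closure digits denotes one ring-closing bond; the number of such bonds equals the number of independent rings.
Ring-closure bonds here: 1.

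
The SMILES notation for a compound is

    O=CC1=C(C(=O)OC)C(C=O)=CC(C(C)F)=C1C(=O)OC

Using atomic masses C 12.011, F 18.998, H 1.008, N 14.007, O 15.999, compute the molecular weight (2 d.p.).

296.25 g/mol

First, the molecular formula is C14H13FO6 (counting implicit H from valence).
  C: 14 × 12.011 = 168.154
  F: 1 × 18.998 = 18.998
  H: 13 × 1.008 = 13.104
  O: 6 × 15.999 = 95.994
Sum: 14×12.011 + 1×18.998 + 13×1.008 + 6×15.999 = 296.250 → 296.25 g/mol.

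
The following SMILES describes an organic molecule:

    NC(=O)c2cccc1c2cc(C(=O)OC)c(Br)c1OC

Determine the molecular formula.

Walk through each heavy atom and fill implicit hydrogens from standard valence (C 4, N 3, O 2, S 2, halogen 1); for lowercase aromatic atoms, an aromatic c carries 1 H when it has two neighbours and 0 H with three, and aromatic n carries 0 H:
  atom 1: N, bond orders sum to 1 (valence 3) → 2 H
  atom 2: C, bond orders sum to 4 (valence 4) → 0 H
  atom 3: O, bond orders sum to 2 (valence 2) → 0 H
  atom 4: aromatic c, 3 neighbours → 0 H
  atom 5: aromatic c, 2 neighbours → 1 H
  atom 6: aromatic c, 2 neighbours → 1 H
  atom 7: aromatic c, 2 neighbours → 1 H
  atom 8: aromatic c, 3 neighbours → 0 H
  atom 9: aromatic c, 3 neighbours → 0 H
  atom 10: aromatic c, 2 neighbours → 1 H
  atom 11: aromatic c, 3 neighbours → 0 H
  atom 12: C, bond orders sum to 4 (valence 4) → 0 H
  atom 13: O, bond orders sum to 2 (valence 2) → 0 H
  atom 14: O, bond orders sum to 2 (valence 2) → 0 H
  atom 15: C, bond orders sum to 1 (valence 4) → 3 H
  atom 16: aromatic c, 3 neighbours → 0 H
  atom 17: Br (halogen, monovalent) → 0 H
  atom 18: aromatic c, 3 neighbours → 0 H
  atom 19: O, bond orders sum to 2 (valence 2) → 0 H
  atom 20: C, bond orders sum to 1 (valence 4) → 3 H
Totals → C:14, H:12, Br:1, N:1, O:4.

C14H12BrNO4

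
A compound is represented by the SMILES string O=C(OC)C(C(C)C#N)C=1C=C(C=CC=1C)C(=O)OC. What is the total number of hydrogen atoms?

Walk through each heavy atom and fill implicit hydrogens from standard valence (C 4, N 3, O 2, S 2, halogen 1):
  atom 1: O, bond orders sum to 2 (valence 2) → 0 H
  atom 2: C, bond orders sum to 4 (valence 4) → 0 H
  atom 3: O, bond orders sum to 2 (valence 2) → 0 H
  atom 4: C, bond orders sum to 1 (valence 4) → 3 H
  atom 5: C, bond orders sum to 3 (valence 4) → 1 H
  atom 6: C, bond orders sum to 3 (valence 4) → 1 H
  atom 7: C, bond orders sum to 1 (valence 4) → 3 H
  atom 8: C, bond orders sum to 4 (valence 4) → 0 H
  atom 9: N, bond orders sum to 3 (valence 3) → 0 H
  atom 10: C, bond orders sum to 4 (valence 4) → 0 H
  atom 11: C, bond orders sum to 3 (valence 4) → 1 H
  atom 12: C, bond orders sum to 4 (valence 4) → 0 H
  atom 13: C, bond orders sum to 3 (valence 4) → 1 H
  atom 14: C, bond orders sum to 3 (valence 4) → 1 H
  atom 15: C, bond orders sum to 4 (valence 4) → 0 H
  atom 16: C, bond orders sum to 1 (valence 4) → 3 H
  atom 17: C, bond orders sum to 4 (valence 4) → 0 H
  atom 18: O, bond orders sum to 2 (valence 2) → 0 H
  atom 19: O, bond orders sum to 2 (valence 2) → 0 H
  atom 20: C, bond orders sum to 1 (valence 4) → 3 H
Total hydrogens: 17.

17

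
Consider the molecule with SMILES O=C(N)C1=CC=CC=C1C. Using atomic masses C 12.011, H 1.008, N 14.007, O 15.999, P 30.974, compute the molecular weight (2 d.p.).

First, the molecular formula is C8H9NO (counting implicit H from valence).
  C: 8 × 12.011 = 96.088
  H: 9 × 1.008 = 9.072
  N: 1 × 14.007 = 14.007
  O: 1 × 15.999 = 15.999
Sum: 8×12.011 + 9×1.008 + 1×14.007 + 1×15.999 = 135.166 → 135.17 g/mol.

135.17 g/mol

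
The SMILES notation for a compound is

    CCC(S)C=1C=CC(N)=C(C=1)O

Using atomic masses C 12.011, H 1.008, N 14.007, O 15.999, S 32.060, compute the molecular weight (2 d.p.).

First, the molecular formula is C9H13NOS (counting implicit H from valence).
  C: 9 × 12.011 = 108.099
  H: 13 × 1.008 = 13.104
  N: 1 × 14.007 = 14.007
  O: 1 × 15.999 = 15.999
  S: 1 × 32.060 = 32.060
Sum: 9×12.011 + 13×1.008 + 1×14.007 + 1×15.999 + 1×32.060 = 183.269 → 183.27 g/mol.

183.27 g/mol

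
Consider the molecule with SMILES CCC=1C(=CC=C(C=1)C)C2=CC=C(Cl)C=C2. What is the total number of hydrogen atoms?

15

Walk through each heavy atom and fill implicit hydrogens from standard valence (C 4, N 3, O 2, S 2, halogen 1):
  atom 1: C, bond orders sum to 1 (valence 4) → 3 H
  atom 2: C, bond orders sum to 2 (valence 4) → 2 H
  atom 3: C, bond orders sum to 4 (valence 4) → 0 H
  atom 4: C, bond orders sum to 4 (valence 4) → 0 H
  atom 5: C, bond orders sum to 3 (valence 4) → 1 H
  atom 6: C, bond orders sum to 3 (valence 4) → 1 H
  atom 7: C, bond orders sum to 4 (valence 4) → 0 H
  atom 8: C, bond orders sum to 3 (valence 4) → 1 H
  atom 9: C, bond orders sum to 1 (valence 4) → 3 H
  atom 10: C, bond orders sum to 4 (valence 4) → 0 H
  atom 11: C, bond orders sum to 3 (valence 4) → 1 H
  atom 12: C, bond orders sum to 3 (valence 4) → 1 H
  atom 13: C, bond orders sum to 4 (valence 4) → 0 H
  atom 14: Cl (halogen, monovalent) → 0 H
  atom 15: C, bond orders sum to 3 (valence 4) → 1 H
  atom 16: C, bond orders sum to 3 (valence 4) → 1 H
Total hydrogens: 15.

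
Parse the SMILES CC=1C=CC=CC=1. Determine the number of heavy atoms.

Every atom symbol written in the SMILES (organic subset) is one heavy atom; implicit H are not written.
Heavy atoms by element → C:7.
Total: 7.

7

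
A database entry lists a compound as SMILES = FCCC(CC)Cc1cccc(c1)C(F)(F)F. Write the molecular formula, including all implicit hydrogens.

Walk through each heavy atom and fill implicit hydrogens from standard valence (C 4, N 3, O 2, S 2, halogen 1); for lowercase aromatic atoms, an aromatic c carries 1 H when it has two neighbours and 0 H with three, and aromatic n carries 0 H:
  atom 1: F (halogen, monovalent) → 0 H
  atom 2: C, bond orders sum to 2 (valence 4) → 2 H
  atom 3: C, bond orders sum to 2 (valence 4) → 2 H
  atom 4: C, bond orders sum to 3 (valence 4) → 1 H
  atom 5: C, bond orders sum to 2 (valence 4) → 2 H
  atom 6: C, bond orders sum to 1 (valence 4) → 3 H
  atom 7: C, bond orders sum to 2 (valence 4) → 2 H
  atom 8: aromatic c, 3 neighbours → 0 H
  atom 9: aromatic c, 2 neighbours → 1 H
  atom 10: aromatic c, 2 neighbours → 1 H
  atom 11: aromatic c, 2 neighbours → 1 H
  atom 12: aromatic c, 3 neighbours → 0 H
  atom 13: aromatic c, 2 neighbours → 1 H
  atom 14: C, bond orders sum to 4 (valence 4) → 0 H
  atom 15: F (halogen, monovalent) → 0 H
  atom 16: F (halogen, monovalent) → 0 H
  atom 17: F (halogen, monovalent) → 0 H
Totals → C:13, H:16, F:4.

C13H16F4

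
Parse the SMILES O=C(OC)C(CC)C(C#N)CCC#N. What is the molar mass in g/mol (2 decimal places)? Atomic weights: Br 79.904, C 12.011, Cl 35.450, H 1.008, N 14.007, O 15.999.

First, the molecular formula is C10H14N2O2 (counting implicit H from valence).
  C: 10 × 12.011 = 120.110
  H: 14 × 1.008 = 14.112
  N: 2 × 14.007 = 28.014
  O: 2 × 15.999 = 31.998
Sum: 10×12.011 + 14×1.008 + 2×14.007 + 2×15.999 = 194.234 → 194.23 g/mol.

194.23 g/mol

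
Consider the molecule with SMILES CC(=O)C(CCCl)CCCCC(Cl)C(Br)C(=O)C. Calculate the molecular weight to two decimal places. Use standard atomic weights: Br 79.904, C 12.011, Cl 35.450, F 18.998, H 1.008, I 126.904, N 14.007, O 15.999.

First, the molecular formula is C13H21BrCl2O2 (counting implicit H from valence).
  Br: 1 × 79.904 = 79.904
  C: 13 × 12.011 = 156.143
  Cl: 2 × 35.450 = 70.900
  H: 21 × 1.008 = 21.168
  O: 2 × 15.999 = 31.998
Sum: 1×79.904 + 13×12.011 + 2×35.450 + 21×1.008 + 2×15.999 = 360.113 → 360.11 g/mol.

360.11 g/mol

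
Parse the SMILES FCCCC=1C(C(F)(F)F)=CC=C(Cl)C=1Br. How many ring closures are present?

In SMILES, each pair of matching ring-closure digits denotes one ring-closing bond; the number of such bonds equals the number of independent rings.
Ring-closure bonds here: 1.

1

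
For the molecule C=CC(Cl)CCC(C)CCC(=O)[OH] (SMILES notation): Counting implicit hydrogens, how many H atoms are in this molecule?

Walk through each heavy atom and fill implicit hydrogens from standard valence (C 4, N 3, O 2, S 2, halogen 1):
  atom 1: C, bond orders sum to 2 (valence 4) → 2 H
  atom 2: C, bond orders sum to 3 (valence 4) → 1 H
  atom 3: C, bond orders sum to 3 (valence 4) → 1 H
  atom 4: Cl (halogen, monovalent) → 0 H
  atom 5: C, bond orders sum to 2 (valence 4) → 2 H
  atom 6: C, bond orders sum to 2 (valence 4) → 2 H
  atom 7: C, bond orders sum to 3 (valence 4) → 1 H
  atom 8: C, bond orders sum to 1 (valence 4) → 3 H
  atom 9: C, bond orders sum to 2 (valence 4) → 2 H
  atom 10: C, bond orders sum to 2 (valence 4) → 2 H
  atom 11: C, bond orders sum to 4 (valence 4) → 0 H
  atom 12: O, bond orders sum to 2 (valence 2) → 0 H
  atom 13: O with explicit H count 1
Total hydrogens: 17.

17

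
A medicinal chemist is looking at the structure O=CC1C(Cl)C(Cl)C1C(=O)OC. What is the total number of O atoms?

3

Scan the SMILES for O atoms (remember two-letter symbols like Cl and Br are single atoms).
Oxygen count: 3.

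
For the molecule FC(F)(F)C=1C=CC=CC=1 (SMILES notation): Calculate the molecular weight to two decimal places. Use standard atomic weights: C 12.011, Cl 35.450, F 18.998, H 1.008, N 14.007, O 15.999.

First, the molecular formula is C7H5F3 (counting implicit H from valence).
  C: 7 × 12.011 = 84.077
  F: 3 × 18.998 = 56.994
  H: 5 × 1.008 = 5.040
Sum: 7×12.011 + 3×18.998 + 5×1.008 = 146.111 → 146.11 g/mol.

146.11 g/mol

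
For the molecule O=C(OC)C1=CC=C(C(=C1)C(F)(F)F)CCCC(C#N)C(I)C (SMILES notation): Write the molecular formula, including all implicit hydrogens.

Walk through each heavy atom and fill implicit hydrogens from standard valence (C 4, N 3, O 2, S 2, halogen 1):
  atom 1: O, bond orders sum to 2 (valence 2) → 0 H
  atom 2: C, bond orders sum to 4 (valence 4) → 0 H
  atom 3: O, bond orders sum to 2 (valence 2) → 0 H
  atom 4: C, bond orders sum to 1 (valence 4) → 3 H
  atom 5: C, bond orders sum to 4 (valence 4) → 0 H
  atom 6: C, bond orders sum to 3 (valence 4) → 1 H
  atom 7: C, bond orders sum to 3 (valence 4) → 1 H
  atom 8: C, bond orders sum to 4 (valence 4) → 0 H
  atom 9: C, bond orders sum to 4 (valence 4) → 0 H
  atom 10: C, bond orders sum to 3 (valence 4) → 1 H
  atom 11: C, bond orders sum to 4 (valence 4) → 0 H
  atom 12: F (halogen, monovalent) → 0 H
  atom 13: F (halogen, monovalent) → 0 H
  atom 14: F (halogen, monovalent) → 0 H
  atom 15: C, bond orders sum to 2 (valence 4) → 2 H
  atom 16: C, bond orders sum to 2 (valence 4) → 2 H
  atom 17: C, bond orders sum to 2 (valence 4) → 2 H
  atom 18: C, bond orders sum to 3 (valence 4) → 1 H
  atom 19: C, bond orders sum to 4 (valence 4) → 0 H
  atom 20: N, bond orders sum to 3 (valence 3) → 0 H
  atom 21: C, bond orders sum to 3 (valence 4) → 1 H
  atom 22: I (halogen, monovalent) → 0 H
  atom 23: C, bond orders sum to 1 (valence 4) → 3 H
Totals → C:16, H:17, F:3, I:1, N:1, O:2.

C16H17F3INO2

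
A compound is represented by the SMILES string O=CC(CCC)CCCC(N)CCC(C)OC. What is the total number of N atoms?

Scan the SMILES for N atoms (remember two-letter symbols like Cl and Br are single atoms).
Nitrogen count: 1.

1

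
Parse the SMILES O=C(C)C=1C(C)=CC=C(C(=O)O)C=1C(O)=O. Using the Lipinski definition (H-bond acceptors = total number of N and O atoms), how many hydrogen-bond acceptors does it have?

N atoms: 0; O atoms: 5.
Lipinski HBA = 0 + 5 = 5.

5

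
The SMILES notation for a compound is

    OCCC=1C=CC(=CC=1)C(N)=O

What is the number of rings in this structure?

In SMILES, each pair of matching ring-closure digits denotes one ring-closing bond; the number of such bonds equals the number of independent rings.
Ring-closure bonds here: 1.

1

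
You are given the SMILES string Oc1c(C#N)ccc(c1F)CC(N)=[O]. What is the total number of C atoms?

Count every carbon token in the SMILES (each C, including those in ring-closure positions and inside branches).
Carbon count: 9.

9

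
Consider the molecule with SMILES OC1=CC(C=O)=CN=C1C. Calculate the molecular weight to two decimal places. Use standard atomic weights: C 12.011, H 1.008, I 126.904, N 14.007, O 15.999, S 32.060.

137.14 g/mol

First, the molecular formula is C7H7NO2 (counting implicit H from valence).
  C: 7 × 12.011 = 84.077
  H: 7 × 1.008 = 7.056
  N: 1 × 14.007 = 14.007
  O: 2 × 15.999 = 31.998
Sum: 7×12.011 + 7×1.008 + 1×14.007 + 2×15.999 = 137.138 → 137.14 g/mol.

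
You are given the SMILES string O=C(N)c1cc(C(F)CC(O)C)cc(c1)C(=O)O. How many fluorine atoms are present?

Scan the SMILES for F atoms (remember two-letter symbols like Cl and Br are single atoms).
Fluorine count: 1.

1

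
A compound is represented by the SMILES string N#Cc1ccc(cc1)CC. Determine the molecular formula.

Walk through each heavy atom and fill implicit hydrogens from standard valence (C 4, N 3, O 2, S 2, halogen 1); for lowercase aromatic atoms, an aromatic c carries 1 H when it has two neighbours and 0 H with three, and aromatic n carries 0 H:
  atom 1: N, bond orders sum to 3 (valence 3) → 0 H
  atom 2: C, bond orders sum to 4 (valence 4) → 0 H
  atom 3: aromatic c, 3 neighbours → 0 H
  atom 4: aromatic c, 2 neighbours → 1 H
  atom 5: aromatic c, 2 neighbours → 1 H
  atom 6: aromatic c, 3 neighbours → 0 H
  atom 7: aromatic c, 2 neighbours → 1 H
  atom 8: aromatic c, 2 neighbours → 1 H
  atom 9: C, bond orders sum to 2 (valence 4) → 2 H
  atom 10: C, bond orders sum to 1 (valence 4) → 3 H
Totals → C:9, H:9, N:1.

C9H9N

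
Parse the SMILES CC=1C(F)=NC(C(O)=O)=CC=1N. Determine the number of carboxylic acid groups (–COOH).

1

The carboxylic acid motif appears at heavy-atom position 7 in the SMILES.
Other groups present: 1 primary amine.
Carboxylic acid count: 1.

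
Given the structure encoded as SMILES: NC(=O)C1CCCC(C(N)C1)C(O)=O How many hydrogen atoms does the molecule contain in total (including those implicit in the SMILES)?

Walk through each heavy atom and fill implicit hydrogens from standard valence (C 4, N 3, O 2, S 2, halogen 1):
  atom 1: N, bond orders sum to 1 (valence 3) → 2 H
  atom 2: C, bond orders sum to 4 (valence 4) → 0 H
  atom 3: O, bond orders sum to 2 (valence 2) → 0 H
  atom 4: C, bond orders sum to 3 (valence 4) → 1 H
  atom 5: C, bond orders sum to 2 (valence 4) → 2 H
  atom 6: C, bond orders sum to 2 (valence 4) → 2 H
  atom 7: C, bond orders sum to 2 (valence 4) → 2 H
  atom 8: C, bond orders sum to 3 (valence 4) → 1 H
  atom 9: C, bond orders sum to 3 (valence 4) → 1 H
  atom 10: N, bond orders sum to 1 (valence 3) → 2 H
  atom 11: C, bond orders sum to 2 (valence 4) → 2 H
  atom 12: C, bond orders sum to 4 (valence 4) → 0 H
  atom 13: O, bond orders sum to 1 (valence 2) → 1 H
  atom 14: O, bond orders sum to 2 (valence 2) → 0 H
Total hydrogens: 16.

16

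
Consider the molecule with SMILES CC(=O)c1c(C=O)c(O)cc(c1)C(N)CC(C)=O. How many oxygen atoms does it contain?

4

Scan the SMILES for O atoms (remember two-letter symbols like Cl and Br are single atoms).
Oxygen count: 4.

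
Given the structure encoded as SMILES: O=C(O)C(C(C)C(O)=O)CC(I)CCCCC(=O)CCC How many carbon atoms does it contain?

15

Count every carbon token in the SMILES (each C, including those in ring-closure positions and inside branches).
Carbon count: 15.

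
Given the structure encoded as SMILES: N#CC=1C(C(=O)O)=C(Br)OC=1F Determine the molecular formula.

Walk through each heavy atom and fill implicit hydrogens from standard valence (C 4, N 3, O 2, S 2, halogen 1):
  atom 1: N, bond orders sum to 3 (valence 3) → 0 H
  atom 2: C, bond orders sum to 4 (valence 4) → 0 H
  atom 3: C, bond orders sum to 4 (valence 4) → 0 H
  atom 4: C, bond orders sum to 4 (valence 4) → 0 H
  atom 5: C, bond orders sum to 4 (valence 4) → 0 H
  atom 6: O, bond orders sum to 2 (valence 2) → 0 H
  atom 7: O, bond orders sum to 1 (valence 2) → 1 H
  atom 8: C, bond orders sum to 4 (valence 4) → 0 H
  atom 9: Br (halogen, monovalent) → 0 H
  atom 10: O, bond orders sum to 2 (valence 2) → 0 H
  atom 11: C, bond orders sum to 4 (valence 4) → 0 H
  atom 12: F (halogen, monovalent) → 0 H
Totals → C:6, H:1, Br:1, F:1, N:1, O:3.
In Hill order: C6HBrFNO3.

C6HBrFNO3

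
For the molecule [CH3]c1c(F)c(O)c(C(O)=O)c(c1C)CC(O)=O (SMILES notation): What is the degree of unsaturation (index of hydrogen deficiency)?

Molecular formula: C11H11FO5.
DoU = (2C + 2 + N − H − X) / 2, where X is the halogen count and O/S are ignored.
    = (2·11 + 2 + 0 − 11 − 1) / 2 = 12 / 2 = 6.

6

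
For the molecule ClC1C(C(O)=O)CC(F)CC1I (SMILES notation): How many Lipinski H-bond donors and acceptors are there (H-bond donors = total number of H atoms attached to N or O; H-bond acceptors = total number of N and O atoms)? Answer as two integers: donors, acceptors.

Donors: find every N or O and count the H atoms it carries.
  atom 5 (O): bond orders sum to 1 → 1 H
  atom 6 (O): bond orders sum to 2 → 0 H
Lipinski HBD = 1.
Acceptors: N atoms = 0, O atoms = 2 → HBA = 2.

1, 2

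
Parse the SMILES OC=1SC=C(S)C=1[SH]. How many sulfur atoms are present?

3

Scan the SMILES for S atoms (remember two-letter symbols like Cl and Br are single atoms).
Sulfur count: 3.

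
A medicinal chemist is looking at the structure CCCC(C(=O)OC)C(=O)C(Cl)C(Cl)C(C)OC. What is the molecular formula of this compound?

Walk through each heavy atom and fill implicit hydrogens from standard valence (C 4, N 3, O 2, S 2, halogen 1):
  atom 1: C, bond orders sum to 1 (valence 4) → 3 H
  atom 2: C, bond orders sum to 2 (valence 4) → 2 H
  atom 3: C, bond orders sum to 2 (valence 4) → 2 H
  atom 4: C, bond orders sum to 3 (valence 4) → 1 H
  atom 5: C, bond orders sum to 4 (valence 4) → 0 H
  atom 6: O, bond orders sum to 2 (valence 2) → 0 H
  atom 7: O, bond orders sum to 2 (valence 2) → 0 H
  atom 8: C, bond orders sum to 1 (valence 4) → 3 H
  atom 9: C, bond orders sum to 4 (valence 4) → 0 H
  atom 10: O, bond orders sum to 2 (valence 2) → 0 H
  atom 11: C, bond orders sum to 3 (valence 4) → 1 H
  atom 12: Cl (halogen, monovalent) → 0 H
  atom 13: C, bond orders sum to 3 (valence 4) → 1 H
  atom 14: Cl (halogen, monovalent) → 0 H
  atom 15: C, bond orders sum to 3 (valence 4) → 1 H
  atom 16: C, bond orders sum to 1 (valence 4) → 3 H
  atom 17: O, bond orders sum to 2 (valence 2) → 0 H
  atom 18: C, bond orders sum to 1 (valence 4) → 3 H
Totals → C:12, H:20, Cl:2, O:4.
In Hill order: C12H20Cl2O4.

C12H20Cl2O4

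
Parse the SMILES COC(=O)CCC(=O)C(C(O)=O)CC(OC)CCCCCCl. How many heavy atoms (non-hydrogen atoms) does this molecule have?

Every atom symbol written in the SMILES (organic subset) is one heavy atom; implicit H are not written.
Heavy atoms by element → C:15, Cl:1, O:6.
Total: 22.

22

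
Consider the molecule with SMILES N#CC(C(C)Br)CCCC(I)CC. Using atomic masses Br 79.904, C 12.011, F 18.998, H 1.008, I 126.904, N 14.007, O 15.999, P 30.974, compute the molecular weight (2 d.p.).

358.06 g/mol

First, the molecular formula is C10H17BrIN (counting implicit H from valence).
  Br: 1 × 79.904 = 79.904
  C: 10 × 12.011 = 120.110
  H: 17 × 1.008 = 17.136
  I: 1 × 126.904 = 126.904
  N: 1 × 14.007 = 14.007
Sum: 1×79.904 + 10×12.011 + 17×1.008 + 1×126.904 + 1×14.007 = 358.061 → 358.06 g/mol.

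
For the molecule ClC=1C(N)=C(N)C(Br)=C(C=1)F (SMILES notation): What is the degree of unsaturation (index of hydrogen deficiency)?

4

Molecular formula: C6H5BrClFN2.
DoU = (2C + 2 + N − H − X) / 2, where X is the halogen count and O/S are ignored.
    = (2·6 + 2 + 2 − 5 − 3) / 2 = 8 / 2 = 4.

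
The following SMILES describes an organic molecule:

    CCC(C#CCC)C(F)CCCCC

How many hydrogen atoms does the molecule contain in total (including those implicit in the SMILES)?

23

Walk through each heavy atom and fill implicit hydrogens from standard valence (C 4, N 3, O 2, S 2, halogen 1):
  atom 1: C, bond orders sum to 1 (valence 4) → 3 H
  atom 2: C, bond orders sum to 2 (valence 4) → 2 H
  atom 3: C, bond orders sum to 3 (valence 4) → 1 H
  atom 4: C, bond orders sum to 4 (valence 4) → 0 H
  atom 5: C, bond orders sum to 4 (valence 4) → 0 H
  atom 6: C, bond orders sum to 2 (valence 4) → 2 H
  atom 7: C, bond orders sum to 1 (valence 4) → 3 H
  atom 8: C, bond orders sum to 3 (valence 4) → 1 H
  atom 9: F (halogen, monovalent) → 0 H
  atom 10: C, bond orders sum to 2 (valence 4) → 2 H
  atom 11: C, bond orders sum to 2 (valence 4) → 2 H
  atom 12: C, bond orders sum to 2 (valence 4) → 2 H
  atom 13: C, bond orders sum to 2 (valence 4) → 2 H
  atom 14: C, bond orders sum to 1 (valence 4) → 3 H
Total hydrogens: 23.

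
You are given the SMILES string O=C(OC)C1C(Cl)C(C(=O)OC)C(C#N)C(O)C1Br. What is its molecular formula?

C11H13BrClNO5

Walk through each heavy atom and fill implicit hydrogens from standard valence (C 4, N 3, O 2, S 2, halogen 1):
  atom 1: O, bond orders sum to 2 (valence 2) → 0 H
  atom 2: C, bond orders sum to 4 (valence 4) → 0 H
  atom 3: O, bond orders sum to 2 (valence 2) → 0 H
  atom 4: C, bond orders sum to 1 (valence 4) → 3 H
  atom 5: C, bond orders sum to 3 (valence 4) → 1 H
  atom 6: C, bond orders sum to 3 (valence 4) → 1 H
  atom 7: Cl (halogen, monovalent) → 0 H
  atom 8: C, bond orders sum to 3 (valence 4) → 1 H
  atom 9: C, bond orders sum to 4 (valence 4) → 0 H
  atom 10: O, bond orders sum to 2 (valence 2) → 0 H
  atom 11: O, bond orders sum to 2 (valence 2) → 0 H
  atom 12: C, bond orders sum to 1 (valence 4) → 3 H
  atom 13: C, bond orders sum to 3 (valence 4) → 1 H
  atom 14: C, bond orders sum to 4 (valence 4) → 0 H
  atom 15: N, bond orders sum to 3 (valence 3) → 0 H
  atom 16: C, bond orders sum to 3 (valence 4) → 1 H
  atom 17: O, bond orders sum to 1 (valence 2) → 1 H
  atom 18: C, bond orders sum to 3 (valence 4) → 1 H
  atom 19: Br (halogen, monovalent) → 0 H
Totals → C:11, H:13, Br:1, Cl:1, N:1, O:5.
In Hill order: C11H13BrClNO5.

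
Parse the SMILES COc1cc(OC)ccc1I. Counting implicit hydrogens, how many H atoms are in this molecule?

9

Walk through each heavy atom and fill implicit hydrogens from standard valence (C 4, N 3, O 2, S 2, halogen 1); for lowercase aromatic atoms, an aromatic c carries 1 H when it has two neighbours and 0 H with three, and aromatic n carries 0 H:
  atom 1: C, bond orders sum to 1 (valence 4) → 3 H
  atom 2: O, bond orders sum to 2 (valence 2) → 0 H
  atom 3: aromatic c, 3 neighbours → 0 H
  atom 4: aromatic c, 2 neighbours → 1 H
  atom 5: aromatic c, 3 neighbours → 0 H
  atom 6: O, bond orders sum to 2 (valence 2) → 0 H
  atom 7: C, bond orders sum to 1 (valence 4) → 3 H
  atom 8: aromatic c, 2 neighbours → 1 H
  atom 9: aromatic c, 2 neighbours → 1 H
  atom 10: aromatic c, 3 neighbours → 0 H
  atom 11: I (halogen, monovalent) → 0 H
Total hydrogens: 9.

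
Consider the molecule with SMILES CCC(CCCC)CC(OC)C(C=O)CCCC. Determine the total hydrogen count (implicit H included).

32

Walk through each heavy atom and fill implicit hydrogens from standard valence (C 4, N 3, O 2, S 2, halogen 1):
  atom 1: C, bond orders sum to 1 (valence 4) → 3 H
  atom 2: C, bond orders sum to 2 (valence 4) → 2 H
  atom 3: C, bond orders sum to 3 (valence 4) → 1 H
  atom 4: C, bond orders sum to 2 (valence 4) → 2 H
  atom 5: C, bond orders sum to 2 (valence 4) → 2 H
  atom 6: C, bond orders sum to 2 (valence 4) → 2 H
  atom 7: C, bond orders sum to 1 (valence 4) → 3 H
  atom 8: C, bond orders sum to 2 (valence 4) → 2 H
  atom 9: C, bond orders sum to 3 (valence 4) → 1 H
  atom 10: O, bond orders sum to 2 (valence 2) → 0 H
  atom 11: C, bond orders sum to 1 (valence 4) → 3 H
  atom 12: C, bond orders sum to 3 (valence 4) → 1 H
  atom 13: C, bond orders sum to 3 (valence 4) → 1 H
  atom 14: O, bond orders sum to 2 (valence 2) → 0 H
  atom 15: C, bond orders sum to 2 (valence 4) → 2 H
  atom 16: C, bond orders sum to 2 (valence 4) → 2 H
  atom 17: C, bond orders sum to 2 (valence 4) → 2 H
  atom 18: C, bond orders sum to 1 (valence 4) → 3 H
Total hydrogens: 32.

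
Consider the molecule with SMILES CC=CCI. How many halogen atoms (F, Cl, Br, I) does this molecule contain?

1

Halogen atoms appear at heavy-atom position 5 (1×I).
Other groups present: 1 alkene.
Halogen count: 1.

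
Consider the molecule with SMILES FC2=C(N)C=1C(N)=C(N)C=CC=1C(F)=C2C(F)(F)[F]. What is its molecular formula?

C11H8F5N3

Walk through each heavy atom and fill implicit hydrogens from standard valence (C 4, N 3, O 2, S 2, halogen 1):
  atom 1: F (halogen, monovalent) → 0 H
  atom 2: C, bond orders sum to 4 (valence 4) → 0 H
  atom 3: C, bond orders sum to 4 (valence 4) → 0 H
  atom 4: N, bond orders sum to 1 (valence 3) → 2 H
  atom 5: C, bond orders sum to 4 (valence 4) → 0 H
  atom 6: C, bond orders sum to 4 (valence 4) → 0 H
  atom 7: N, bond orders sum to 1 (valence 3) → 2 H
  atom 8: C, bond orders sum to 4 (valence 4) → 0 H
  atom 9: N, bond orders sum to 1 (valence 3) → 2 H
  atom 10: C, bond orders sum to 3 (valence 4) → 1 H
  atom 11: C, bond orders sum to 3 (valence 4) → 1 H
  atom 12: C, bond orders sum to 4 (valence 4) → 0 H
  atom 13: C, bond orders sum to 4 (valence 4) → 0 H
  atom 14: F (halogen, monovalent) → 0 H
  atom 15: C, bond orders sum to 4 (valence 4) → 0 H
  atom 16: C, bond orders sum to 4 (valence 4) → 0 H
  atom 17: F (halogen, monovalent) → 0 H
  atom 18: F (halogen, monovalent) → 0 H
  atom 19: F with explicit H count 0
Totals → C:11, H:8, F:5, N:3.
In Hill order: C11H8F5N3.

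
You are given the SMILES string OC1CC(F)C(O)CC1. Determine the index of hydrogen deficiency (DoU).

Molecular formula: C6H11FO2.
DoU = (2C + 2 + N − H − X) / 2, where X is the halogen count and O/S are ignored.
    = (2·6 + 2 + 0 − 11 − 1) / 2 = 2 / 2 = 1.

1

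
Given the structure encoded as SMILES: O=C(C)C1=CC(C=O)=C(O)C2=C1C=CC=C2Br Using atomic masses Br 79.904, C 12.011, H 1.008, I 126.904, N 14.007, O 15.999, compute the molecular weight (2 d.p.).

293.12 g/mol

First, the molecular formula is C13H9BrO3 (counting implicit H from valence).
  Br: 1 × 79.904 = 79.904
  C: 13 × 12.011 = 156.143
  H: 9 × 1.008 = 9.072
  O: 3 × 15.999 = 47.997
Sum: 1×79.904 + 13×12.011 + 9×1.008 + 3×15.999 = 293.116 → 293.12 g/mol.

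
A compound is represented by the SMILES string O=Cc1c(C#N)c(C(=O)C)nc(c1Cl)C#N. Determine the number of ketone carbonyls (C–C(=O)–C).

The ketone motif appears at heavy-atom position 8 in the SMILES.
Other groups present: 1 aldehyde, 2 nitrile.
Ketone count: 1.

1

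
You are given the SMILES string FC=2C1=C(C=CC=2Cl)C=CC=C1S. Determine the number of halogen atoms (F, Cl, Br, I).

Halogen atoms appear at heavy-atom positions 1, 8 (1×Cl, 1×F).
Other groups present: 1 thiol.
Halogen count: 2.

2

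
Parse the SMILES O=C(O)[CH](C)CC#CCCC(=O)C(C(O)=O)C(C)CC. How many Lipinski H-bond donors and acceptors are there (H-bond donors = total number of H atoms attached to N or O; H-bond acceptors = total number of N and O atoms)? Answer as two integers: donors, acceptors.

2, 5

Donors: find every N or O and count the H atoms it carries.
  atom 1 (O): bond orders sum to 2 → 0 H
  atom 3 (O): bond orders sum to 1 → 1 H
  atom 12 (O): bond orders sum to 2 → 0 H
  atom 15 (O): bond orders sum to 1 → 1 H
  atom 16 (O): bond orders sum to 2 → 0 H
Lipinski HBD = 2.
Acceptors: N atoms = 0, O atoms = 5 → HBA = 5.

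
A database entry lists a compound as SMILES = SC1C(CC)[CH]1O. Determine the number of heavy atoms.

Every atom symbol written in the SMILES (organic subset) is one heavy atom; implicit H are not written.
Heavy atoms by element → C:5, O:1, S:1.
Total: 7.

7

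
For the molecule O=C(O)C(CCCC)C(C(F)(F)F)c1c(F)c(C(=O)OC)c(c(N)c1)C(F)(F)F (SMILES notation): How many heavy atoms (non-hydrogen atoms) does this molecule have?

29

Every atom symbol written in the SMILES (organic subset) is one heavy atom; implicit H are not written.
Heavy atoms by element → C:17, F:7, N:1, O:4.
Total: 29.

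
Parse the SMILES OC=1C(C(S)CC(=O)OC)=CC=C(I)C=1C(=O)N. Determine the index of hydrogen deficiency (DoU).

Degree of unsaturation = (number of rings) + (number of π bonds).
Ring closures in the SMILES: 1.
π bonds: 5 double bonds (each 1 DoU) → 5 DoU from unsaturation.
Total DoU = 1 + 5 = 6.

6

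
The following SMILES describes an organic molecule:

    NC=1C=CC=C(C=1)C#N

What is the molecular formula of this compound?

Walk through each heavy atom and fill implicit hydrogens from standard valence (C 4, N 3, O 2, S 2, halogen 1):
  atom 1: N, bond orders sum to 1 (valence 3) → 2 H
  atom 2: C, bond orders sum to 4 (valence 4) → 0 H
  atom 3: C, bond orders sum to 3 (valence 4) → 1 H
  atom 4: C, bond orders sum to 3 (valence 4) → 1 H
  atom 5: C, bond orders sum to 3 (valence 4) → 1 H
  atom 6: C, bond orders sum to 4 (valence 4) → 0 H
  atom 7: C, bond orders sum to 3 (valence 4) → 1 H
  atom 8: C, bond orders sum to 4 (valence 4) → 0 H
  atom 9: N, bond orders sum to 3 (valence 3) → 0 H
Totals → C:7, H:6, N:2.
In Hill order: C7H6N2.

C7H6N2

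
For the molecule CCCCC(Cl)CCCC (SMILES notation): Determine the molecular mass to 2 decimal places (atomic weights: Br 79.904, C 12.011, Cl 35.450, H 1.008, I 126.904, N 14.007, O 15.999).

First, the molecular formula is C9H19Cl (counting implicit H from valence).
  C: 9 × 12.011 = 108.099
  Cl: 1 × 35.450 = 35.450
  H: 19 × 1.008 = 19.152
Sum: 9×12.011 + 1×35.450 + 19×1.008 = 162.701 → 162.70 g/mol.

162.70 g/mol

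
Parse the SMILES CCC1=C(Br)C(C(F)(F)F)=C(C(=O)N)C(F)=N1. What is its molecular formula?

C9H7BrF4N2O

Walk through each heavy atom and fill implicit hydrogens from standard valence (C 4, N 3, O 2, S 2, halogen 1):
  atom 1: C, bond orders sum to 1 (valence 4) → 3 H
  atom 2: C, bond orders sum to 2 (valence 4) → 2 H
  atom 3: C, bond orders sum to 4 (valence 4) → 0 H
  atom 4: C, bond orders sum to 4 (valence 4) → 0 H
  atom 5: Br (halogen, monovalent) → 0 H
  atom 6: C, bond orders sum to 4 (valence 4) → 0 H
  atom 7: C, bond orders sum to 4 (valence 4) → 0 H
  atom 8: F (halogen, monovalent) → 0 H
  atom 9: F (halogen, monovalent) → 0 H
  atom 10: F (halogen, monovalent) → 0 H
  atom 11: C, bond orders sum to 4 (valence 4) → 0 H
  atom 12: C, bond orders sum to 4 (valence 4) → 0 H
  atom 13: O, bond orders sum to 2 (valence 2) → 0 H
  atom 14: N, bond orders sum to 1 (valence 3) → 2 H
  atom 15: C, bond orders sum to 4 (valence 4) → 0 H
  atom 16: F (halogen, monovalent) → 0 H
  atom 17: N, bond orders sum to 3 (valence 3) → 0 H
Totals → C:9, H:7, Br:1, F:4, N:2, O:1.
In Hill order: C9H7BrF4N2O.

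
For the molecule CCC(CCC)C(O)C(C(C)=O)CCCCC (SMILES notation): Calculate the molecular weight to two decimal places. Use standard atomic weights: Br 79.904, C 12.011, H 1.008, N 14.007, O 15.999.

First, the molecular formula is C15H30O2 (counting implicit H from valence).
  C: 15 × 12.011 = 180.165
  H: 30 × 1.008 = 30.240
  O: 2 × 15.999 = 31.998
Sum: 15×12.011 + 30×1.008 + 2×15.999 = 242.403 → 242.40 g/mol.

242.40 g/mol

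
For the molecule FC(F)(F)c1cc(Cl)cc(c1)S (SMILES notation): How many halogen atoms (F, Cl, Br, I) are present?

4

Halogen atoms appear at heavy-atom positions 1, 3, 4, 8 (1×Cl, 3×F).
Other groups present: 1 thiol.
Halogen count: 4.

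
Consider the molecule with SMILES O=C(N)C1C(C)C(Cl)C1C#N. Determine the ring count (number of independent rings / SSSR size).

1

In SMILES, each pair of matching ring-closure digits denotes one ring-closing bond; the number of such bonds equals the number of independent rings.
Ring-closure bonds here: 1.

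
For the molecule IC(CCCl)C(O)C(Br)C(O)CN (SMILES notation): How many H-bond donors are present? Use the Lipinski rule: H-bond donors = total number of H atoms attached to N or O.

4

Donors: find every N or O and count the H atoms it carries.
  atom 7 (O): bond orders sum to 1 → 1 H
  atom 11 (O): bond orders sum to 1 → 1 H
  atom 13 (N): bond orders sum to 1 → 2 H
Lipinski HBD = 4.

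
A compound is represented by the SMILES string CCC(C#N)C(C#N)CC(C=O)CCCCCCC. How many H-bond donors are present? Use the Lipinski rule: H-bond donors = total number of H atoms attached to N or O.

0

Donors: find every N or O and count the H atoms it carries.
  atom 5 (N): bond orders sum to 3 → 0 H
  atom 8 (N): bond orders sum to 3 → 0 H
  atom 12 (O): bond orders sum to 2 → 0 H
Lipinski HBD = 0.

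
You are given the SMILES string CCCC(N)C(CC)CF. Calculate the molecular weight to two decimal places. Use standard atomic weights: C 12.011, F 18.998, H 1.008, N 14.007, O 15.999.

First, the molecular formula is C8H18FN (counting implicit H from valence).
  C: 8 × 12.011 = 96.088
  F: 1 × 18.998 = 18.998
  H: 18 × 1.008 = 18.144
  N: 1 × 14.007 = 14.007
Sum: 8×12.011 + 1×18.998 + 18×1.008 + 1×14.007 = 147.237 → 147.24 g/mol.

147.24 g/mol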